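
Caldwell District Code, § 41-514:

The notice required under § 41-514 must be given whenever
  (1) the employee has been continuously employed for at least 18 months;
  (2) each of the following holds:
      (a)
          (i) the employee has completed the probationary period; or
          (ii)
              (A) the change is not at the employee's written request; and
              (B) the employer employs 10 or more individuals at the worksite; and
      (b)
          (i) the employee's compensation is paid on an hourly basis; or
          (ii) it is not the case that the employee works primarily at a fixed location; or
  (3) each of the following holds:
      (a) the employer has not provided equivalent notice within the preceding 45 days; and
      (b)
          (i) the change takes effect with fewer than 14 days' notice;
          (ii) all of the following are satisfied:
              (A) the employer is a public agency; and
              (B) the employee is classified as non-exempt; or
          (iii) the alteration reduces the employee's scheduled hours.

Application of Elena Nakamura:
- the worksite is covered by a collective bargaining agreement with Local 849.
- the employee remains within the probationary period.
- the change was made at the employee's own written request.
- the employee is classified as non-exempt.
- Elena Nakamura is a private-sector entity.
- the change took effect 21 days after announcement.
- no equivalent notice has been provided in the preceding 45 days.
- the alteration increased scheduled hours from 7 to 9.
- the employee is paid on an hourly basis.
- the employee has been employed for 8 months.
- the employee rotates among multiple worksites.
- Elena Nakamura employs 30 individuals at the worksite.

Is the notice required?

No — not required.

(1) tenure ≥ 18 mo. — fails.
(i) past probation — not met.
(A) not employee-requested — not satisfied.
(B) ≥ 10 at site — met.
So (ii) is not satisfied (F AND T).
(a): F OR F → false.
(i) hourly-paid — met.
(ii) not (fixed location) — met.
So (b) is satisfied (T OR T).
(2): F AND T → false.
(a) no recent notice — met.
(i) < 14 days' notice — not satisfied.
(A) public agency — not met.
(B) non-exempt — met.
(ii): F AND T → false.
(iii) hours reduced — fails.
(b): F OR F OR F → false.
(3): T AND F → false.
So Overall is not satisfied (F OR F OR F).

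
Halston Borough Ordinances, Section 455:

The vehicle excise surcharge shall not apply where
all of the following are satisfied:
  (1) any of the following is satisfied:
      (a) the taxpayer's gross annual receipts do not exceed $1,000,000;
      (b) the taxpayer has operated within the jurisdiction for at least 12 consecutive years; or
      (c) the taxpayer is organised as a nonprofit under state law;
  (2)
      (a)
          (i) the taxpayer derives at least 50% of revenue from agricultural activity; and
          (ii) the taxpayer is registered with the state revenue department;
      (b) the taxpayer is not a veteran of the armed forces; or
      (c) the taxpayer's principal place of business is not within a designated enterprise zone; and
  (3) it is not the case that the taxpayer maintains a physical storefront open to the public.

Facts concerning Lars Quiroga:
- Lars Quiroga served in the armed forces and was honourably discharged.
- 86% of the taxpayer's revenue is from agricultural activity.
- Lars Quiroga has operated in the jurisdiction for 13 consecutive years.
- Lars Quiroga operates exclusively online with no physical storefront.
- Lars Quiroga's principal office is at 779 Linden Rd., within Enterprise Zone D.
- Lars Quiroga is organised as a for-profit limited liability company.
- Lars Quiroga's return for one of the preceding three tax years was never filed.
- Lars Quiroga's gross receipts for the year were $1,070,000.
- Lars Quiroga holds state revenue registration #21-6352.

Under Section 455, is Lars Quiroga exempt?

Yes — exempt.

(a) receipts ≤ $1,000,000 — fails.
(b) ≥ 12 yrs in jurisdiction — satisfied.
(c) nonprofit — not satisfied.
So (1) is satisfied (F OR T OR F).
(i) ≥50% agricultural — satisfied.
(ii) state-registered — satisfied.
So (a) is satisfied (T AND T).
(b) not (veteran) — not met.
(c) not (in enterprise zone) — not satisfied.
(2): T OR F OR F → true.
(3) not (has storefront) — met.
So Overall is satisfied (T AND T AND T).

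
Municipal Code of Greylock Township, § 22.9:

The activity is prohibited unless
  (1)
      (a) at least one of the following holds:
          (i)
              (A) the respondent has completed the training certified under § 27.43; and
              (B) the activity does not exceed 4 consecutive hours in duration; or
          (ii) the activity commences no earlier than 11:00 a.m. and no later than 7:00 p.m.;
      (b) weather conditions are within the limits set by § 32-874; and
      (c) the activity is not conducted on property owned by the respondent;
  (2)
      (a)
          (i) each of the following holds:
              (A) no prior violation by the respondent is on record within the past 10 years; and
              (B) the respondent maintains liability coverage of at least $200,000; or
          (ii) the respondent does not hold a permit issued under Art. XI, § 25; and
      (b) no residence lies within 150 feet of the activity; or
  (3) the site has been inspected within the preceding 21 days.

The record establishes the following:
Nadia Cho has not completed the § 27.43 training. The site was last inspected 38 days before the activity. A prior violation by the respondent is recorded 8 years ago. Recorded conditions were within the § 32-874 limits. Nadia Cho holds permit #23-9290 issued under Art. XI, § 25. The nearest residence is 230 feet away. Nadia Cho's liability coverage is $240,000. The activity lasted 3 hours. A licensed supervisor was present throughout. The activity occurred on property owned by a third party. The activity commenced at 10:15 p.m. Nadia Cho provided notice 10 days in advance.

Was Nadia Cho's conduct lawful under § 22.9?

No — unlawful.

(A) training certified — not met.
(B) ≤ 4 hrs duration — holds.
(i): F AND T → false.
(ii) start within hours — fails.
So (a) is not satisfied (F OR F).
(b) weather ok — holds.
(c) not (own property) — holds.
(1): F AND T AND T → false.
(A) no prior violation — not met.
(B) coverage ≥ $200,000 — met.
(i) = F AND T = false.
(ii) not (holds permit) — not satisfied.
(a): F OR F → false.
(b) no residence in 150 ft — satisfied.
(2): F AND T → false.
(3) site inspected — not met.
Overall = F OR F OR F = false.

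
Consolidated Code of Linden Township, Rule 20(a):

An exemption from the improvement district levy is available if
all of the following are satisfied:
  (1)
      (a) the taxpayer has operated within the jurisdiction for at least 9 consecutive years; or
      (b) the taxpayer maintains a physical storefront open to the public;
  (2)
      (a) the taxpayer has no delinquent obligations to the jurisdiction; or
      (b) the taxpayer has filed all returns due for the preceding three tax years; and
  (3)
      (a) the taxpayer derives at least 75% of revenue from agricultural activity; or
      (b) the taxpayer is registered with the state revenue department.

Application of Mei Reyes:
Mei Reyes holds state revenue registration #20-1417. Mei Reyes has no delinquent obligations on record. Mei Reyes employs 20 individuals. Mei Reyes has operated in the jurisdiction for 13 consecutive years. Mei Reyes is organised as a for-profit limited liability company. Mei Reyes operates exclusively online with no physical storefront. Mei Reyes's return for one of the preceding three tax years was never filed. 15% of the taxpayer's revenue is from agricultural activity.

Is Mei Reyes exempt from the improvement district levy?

Yes — exempt.

(a) ≥ 9 yrs in jurisdiction — holds.
(b) has storefront — not satisfied.
So (1) is satisfied (T OR F).
(a) no delinquency — met.
(b) returns current — fails.
(2): T OR F → true.
(a) ≥75% agricultural — not met.
(b) state-registered — satisfied.
(3): F OR T → true.
Overall = T AND T AND T = true.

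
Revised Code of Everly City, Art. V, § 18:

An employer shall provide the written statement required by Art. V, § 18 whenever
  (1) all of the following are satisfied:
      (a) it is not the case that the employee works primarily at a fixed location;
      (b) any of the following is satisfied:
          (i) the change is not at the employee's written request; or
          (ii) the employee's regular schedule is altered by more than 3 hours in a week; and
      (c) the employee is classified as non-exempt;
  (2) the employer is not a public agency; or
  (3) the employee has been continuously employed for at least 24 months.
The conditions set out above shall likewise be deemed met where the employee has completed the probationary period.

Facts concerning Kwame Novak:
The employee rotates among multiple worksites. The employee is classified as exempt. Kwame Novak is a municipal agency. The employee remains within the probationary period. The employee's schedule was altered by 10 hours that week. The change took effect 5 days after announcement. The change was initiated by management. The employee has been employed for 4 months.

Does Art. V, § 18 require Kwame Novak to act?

No — not required.

(a) not (fixed location) — satisfied.
(i) not employee-requested — holds.
(ii) schedule shift > 3h — satisfied.
(b) = T OR T = true.
(c) non-exempt — fails.
(1) = T AND T AND F = false.
(2) not (public agency) — not satisfied.
(3) tenure ≥ 24 mo. — not satisfied.
Overall: F OR F OR F → false.
Exception (past probation) — not satisfied.
Result: main false OR exception false → false.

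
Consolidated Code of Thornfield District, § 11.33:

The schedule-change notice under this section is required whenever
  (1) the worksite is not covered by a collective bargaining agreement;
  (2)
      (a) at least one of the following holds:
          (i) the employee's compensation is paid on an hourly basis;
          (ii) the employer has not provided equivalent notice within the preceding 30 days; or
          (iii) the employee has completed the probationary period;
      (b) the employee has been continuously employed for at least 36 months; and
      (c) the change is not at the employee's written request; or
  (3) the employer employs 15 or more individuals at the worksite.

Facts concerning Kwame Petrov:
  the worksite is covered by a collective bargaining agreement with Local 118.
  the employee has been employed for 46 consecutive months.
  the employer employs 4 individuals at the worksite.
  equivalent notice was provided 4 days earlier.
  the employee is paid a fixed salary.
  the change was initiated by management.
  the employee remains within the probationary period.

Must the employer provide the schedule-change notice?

No — not required.

(1) no CBA — fails.
(i) hourly-paid — not met.
(ii) no recent notice — not satisfied.
(iii) past probation — not met.
(a) = F OR F OR F = false.
(b) tenure ≥ 36 mo. — satisfied.
(c) not employee-requested — met.
So (2) is not satisfied (F AND T AND T).
(3) ≥ 15 at site — fails.
So Overall is not satisfied (F OR F OR F).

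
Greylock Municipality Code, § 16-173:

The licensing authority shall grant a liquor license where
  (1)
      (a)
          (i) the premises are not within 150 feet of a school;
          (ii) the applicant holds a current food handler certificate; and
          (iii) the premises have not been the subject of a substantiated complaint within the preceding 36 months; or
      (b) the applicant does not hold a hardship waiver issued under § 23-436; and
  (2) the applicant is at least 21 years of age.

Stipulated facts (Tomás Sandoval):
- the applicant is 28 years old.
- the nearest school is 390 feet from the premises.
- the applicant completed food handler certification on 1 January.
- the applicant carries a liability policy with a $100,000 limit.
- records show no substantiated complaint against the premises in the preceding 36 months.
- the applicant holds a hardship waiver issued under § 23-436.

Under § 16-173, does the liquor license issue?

Yes — granted.

(i) ≥150 ft from school — satisfied.
(ii) food handler cert. — holds.
(iii) no complaint in 36 mo. — holds.
(a): T AND T AND T → true.
(b) not (hardship waiver) — fails.
(1): T OR F → true.
(2) age ≥ 21 — holds.
So Overall is satisfied (T AND T).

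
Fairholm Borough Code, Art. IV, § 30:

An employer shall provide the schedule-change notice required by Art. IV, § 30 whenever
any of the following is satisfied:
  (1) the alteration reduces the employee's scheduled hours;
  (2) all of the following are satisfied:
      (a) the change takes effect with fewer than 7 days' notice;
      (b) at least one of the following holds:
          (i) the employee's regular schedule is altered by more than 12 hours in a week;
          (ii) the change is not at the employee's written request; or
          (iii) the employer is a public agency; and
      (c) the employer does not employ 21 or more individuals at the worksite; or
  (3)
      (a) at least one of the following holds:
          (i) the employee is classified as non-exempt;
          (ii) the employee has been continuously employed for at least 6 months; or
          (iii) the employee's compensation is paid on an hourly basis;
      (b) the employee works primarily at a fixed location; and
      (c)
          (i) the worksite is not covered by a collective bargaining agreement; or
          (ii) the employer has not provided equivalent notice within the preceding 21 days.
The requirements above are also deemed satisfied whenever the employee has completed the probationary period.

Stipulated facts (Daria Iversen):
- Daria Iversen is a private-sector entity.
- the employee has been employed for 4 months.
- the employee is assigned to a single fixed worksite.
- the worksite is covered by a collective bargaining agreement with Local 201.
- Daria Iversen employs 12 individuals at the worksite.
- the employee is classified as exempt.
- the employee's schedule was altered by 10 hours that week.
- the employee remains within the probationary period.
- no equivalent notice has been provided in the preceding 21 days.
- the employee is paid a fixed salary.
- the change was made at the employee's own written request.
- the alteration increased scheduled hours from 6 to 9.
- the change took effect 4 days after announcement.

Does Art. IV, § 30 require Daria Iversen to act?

No — not required.

(1) hours reduced — fails.
(a) < 7 days' notice — holds.
(i) schedule shift > 12h — not met.
(ii) not employee-requested — not met.
(iii) public agency — fails.
So (b) is not satisfied (F OR F OR F).
(c) not (≥ 21 at site) — holds.
(2) = T AND F AND T = false.
(i) non-exempt — not satisfied.
(ii) tenure ≥ 6 mo. — fails.
(iii) hourly-paid — fails.
(a): F OR F OR F → false.
(b) fixed location — met.
(i) no CBA — not met.
(ii) no recent notice — satisfied.
So (c) is satisfied (F OR T).
(3) = F AND T AND T = false.
Overall = F OR F OR F = false.
Exception (past probation) — not satisfied.
Result: main false OR exception false → false.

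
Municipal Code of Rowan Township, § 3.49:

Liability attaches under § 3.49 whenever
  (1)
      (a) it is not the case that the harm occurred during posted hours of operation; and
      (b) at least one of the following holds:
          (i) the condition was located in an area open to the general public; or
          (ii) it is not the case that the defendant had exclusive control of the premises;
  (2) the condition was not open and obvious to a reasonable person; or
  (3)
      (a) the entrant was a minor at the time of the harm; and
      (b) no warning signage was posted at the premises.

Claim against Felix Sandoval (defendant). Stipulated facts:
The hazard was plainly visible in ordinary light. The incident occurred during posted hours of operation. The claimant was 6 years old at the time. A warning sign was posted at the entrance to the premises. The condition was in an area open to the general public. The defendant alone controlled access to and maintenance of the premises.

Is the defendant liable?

(a) not (during posted hours) — fails.
(i) public area — satisfied.
(ii) not (exclusive control) — not satisfied.
(b) = T OR F = true.
So (1) is not satisfied (F AND T).
(2) not open/obvious — fails.
(a) entrant a minor — holds.
(b) no signage posted — not satisfied.
(3): T AND F → false.
So Overall is not satisfied (F OR F OR F).

No — not liable.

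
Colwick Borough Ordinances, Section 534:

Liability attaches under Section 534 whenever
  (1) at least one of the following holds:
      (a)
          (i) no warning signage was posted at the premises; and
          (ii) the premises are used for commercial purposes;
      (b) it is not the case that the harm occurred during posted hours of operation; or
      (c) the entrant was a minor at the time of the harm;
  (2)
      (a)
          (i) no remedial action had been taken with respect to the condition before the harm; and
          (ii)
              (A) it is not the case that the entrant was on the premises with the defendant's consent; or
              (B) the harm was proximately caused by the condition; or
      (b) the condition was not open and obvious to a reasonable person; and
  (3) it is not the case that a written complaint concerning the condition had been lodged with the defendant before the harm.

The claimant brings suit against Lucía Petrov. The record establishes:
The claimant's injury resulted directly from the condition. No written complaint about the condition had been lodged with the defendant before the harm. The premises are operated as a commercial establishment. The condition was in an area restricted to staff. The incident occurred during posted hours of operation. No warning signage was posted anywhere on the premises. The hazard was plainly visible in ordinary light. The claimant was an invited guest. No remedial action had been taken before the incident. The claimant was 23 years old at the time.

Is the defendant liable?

Yes — liable.

(i) no signage posted — holds.
(ii) commercial use — satisfied.
(a) = T AND T = true.
(b) not (during posted hours) — not met.
(c) entrant a minor — not met.
So (1) is satisfied (T OR F OR F).
(i) no remedial action — holds.
(A) not (consent to enter) — not met.
(B) proximate cause — satisfied.
So (ii) is satisfied (F OR T).
(a) = T AND T = true.
(b) not open/obvious — fails.
(2) = T OR F = true.
(3) not (complaint lodged) — satisfied.
Overall: T AND T AND T → true.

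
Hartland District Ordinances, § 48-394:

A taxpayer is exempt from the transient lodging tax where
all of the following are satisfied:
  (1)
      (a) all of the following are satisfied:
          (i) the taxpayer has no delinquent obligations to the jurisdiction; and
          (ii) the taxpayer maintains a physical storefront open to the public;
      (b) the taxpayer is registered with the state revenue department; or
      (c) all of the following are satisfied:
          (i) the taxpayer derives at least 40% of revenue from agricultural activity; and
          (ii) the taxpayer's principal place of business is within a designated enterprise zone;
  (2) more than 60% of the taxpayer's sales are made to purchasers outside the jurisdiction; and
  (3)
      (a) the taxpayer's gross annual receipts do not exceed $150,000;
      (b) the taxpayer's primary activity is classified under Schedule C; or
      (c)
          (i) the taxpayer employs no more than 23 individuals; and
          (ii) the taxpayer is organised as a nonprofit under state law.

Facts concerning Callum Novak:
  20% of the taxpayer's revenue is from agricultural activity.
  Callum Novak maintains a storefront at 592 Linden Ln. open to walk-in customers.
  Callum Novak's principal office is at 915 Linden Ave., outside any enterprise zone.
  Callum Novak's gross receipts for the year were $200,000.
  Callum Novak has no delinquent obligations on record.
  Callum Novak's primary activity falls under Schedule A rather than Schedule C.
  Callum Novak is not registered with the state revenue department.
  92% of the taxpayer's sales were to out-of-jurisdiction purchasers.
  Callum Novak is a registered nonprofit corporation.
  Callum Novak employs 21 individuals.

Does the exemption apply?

Yes — exempt.

(i) no delinquency — met.
(ii) has storefront — met.
So (a) is satisfied (T AND T).
(b) state-registered — not satisfied.
(i) ≥40% agricultural — fails.
(ii) in enterprise zone — not satisfied.
(c): F AND F → false.
So (1) is satisfied (T OR F OR F).
(2) >60% out-of-jur. sales — satisfied.
(a) receipts ≤ $150,000 — fails.
(b) Schedule C activity — not met.
(i) ≤ 23 employees — satisfied.
(ii) nonprofit — satisfied.
(c): T AND T → true.
(3): F OR F OR T → true.
Overall = T AND T AND T = true.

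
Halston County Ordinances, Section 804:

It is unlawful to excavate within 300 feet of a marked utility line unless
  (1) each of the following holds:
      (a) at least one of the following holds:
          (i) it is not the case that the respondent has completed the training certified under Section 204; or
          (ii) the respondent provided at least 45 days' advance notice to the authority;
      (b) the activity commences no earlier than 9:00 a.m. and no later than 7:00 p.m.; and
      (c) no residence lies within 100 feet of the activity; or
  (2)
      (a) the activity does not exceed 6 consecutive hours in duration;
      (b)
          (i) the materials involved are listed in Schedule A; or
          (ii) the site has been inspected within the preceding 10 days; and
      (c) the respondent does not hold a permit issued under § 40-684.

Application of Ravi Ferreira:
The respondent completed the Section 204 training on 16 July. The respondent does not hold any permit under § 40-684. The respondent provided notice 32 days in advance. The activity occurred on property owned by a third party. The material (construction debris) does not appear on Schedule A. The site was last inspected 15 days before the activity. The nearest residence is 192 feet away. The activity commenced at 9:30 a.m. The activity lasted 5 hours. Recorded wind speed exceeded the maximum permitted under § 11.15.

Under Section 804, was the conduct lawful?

(i) not (training certified) — not met.
(ii) ≥45 days' notice — not met.
(a): F OR F → false.
(b) start within hours — satisfied.
(c) no residence in 100 ft — satisfied.
(1): F AND T AND T → false.
(a) ≤ 6 hrs duration — holds.
(i) Schedule A material — not satisfied.
(ii) site inspected — not satisfied.
(b): F OR F → false.
(c) not (holds permit) — met.
(2) = T AND F AND T = false.
Overall = F OR F = false.

No — unlawful.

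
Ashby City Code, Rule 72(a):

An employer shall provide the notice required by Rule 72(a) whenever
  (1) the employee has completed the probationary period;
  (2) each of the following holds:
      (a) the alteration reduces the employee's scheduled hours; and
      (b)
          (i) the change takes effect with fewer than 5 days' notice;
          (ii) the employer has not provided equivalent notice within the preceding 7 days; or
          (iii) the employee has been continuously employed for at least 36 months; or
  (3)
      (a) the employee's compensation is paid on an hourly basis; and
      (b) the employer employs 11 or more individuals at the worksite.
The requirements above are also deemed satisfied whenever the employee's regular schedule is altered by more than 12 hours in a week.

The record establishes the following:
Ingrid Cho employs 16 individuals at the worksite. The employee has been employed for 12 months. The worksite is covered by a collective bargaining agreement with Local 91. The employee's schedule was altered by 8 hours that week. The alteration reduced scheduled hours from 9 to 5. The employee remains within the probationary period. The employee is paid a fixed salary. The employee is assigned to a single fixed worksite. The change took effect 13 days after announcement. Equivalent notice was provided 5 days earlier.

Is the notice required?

No — not required.

(1) past probation — fails.
(a) hours reduced — holds.
(i) < 5 days' notice — fails.
(ii) no recent notice — fails.
(iii) tenure ≥ 36 mo. — not met.
(b): F OR F OR F → false.
(2) = T AND F = false.
(a) hourly-paid — fails.
(b) ≥ 11 at site — met.
(3): F AND T → false.
Overall = F OR F OR F = false.
Exception (schedule shift > 12h) — not satisfied.
Result: main false OR exception false → false.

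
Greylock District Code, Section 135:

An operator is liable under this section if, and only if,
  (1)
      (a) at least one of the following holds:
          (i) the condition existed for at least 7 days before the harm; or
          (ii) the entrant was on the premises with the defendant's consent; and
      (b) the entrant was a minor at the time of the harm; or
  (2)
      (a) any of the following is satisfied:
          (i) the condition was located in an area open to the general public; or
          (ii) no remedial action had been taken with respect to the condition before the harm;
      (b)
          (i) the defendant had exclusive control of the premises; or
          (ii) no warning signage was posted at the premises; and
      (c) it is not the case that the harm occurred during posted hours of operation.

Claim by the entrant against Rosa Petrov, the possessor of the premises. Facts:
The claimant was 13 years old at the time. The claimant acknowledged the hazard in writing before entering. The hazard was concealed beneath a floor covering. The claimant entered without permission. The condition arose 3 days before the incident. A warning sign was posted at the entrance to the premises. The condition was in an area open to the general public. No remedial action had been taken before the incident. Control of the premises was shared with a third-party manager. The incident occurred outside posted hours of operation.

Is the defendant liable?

(i) condition ≥7 days old — not satisfied.
(ii) consent to enter — not satisfied.
So (a) is not satisfied (F OR F).
(b) entrant a minor — satisfied.
(1): F AND T → false.
(i) public area — satisfied.
(ii) no remedial action — met.
(a): T OR T → true.
(i) exclusive control — fails.
(ii) no signage posted — fails.
So (b) is not satisfied (F OR F).
(c) not (during posted hours) — met.
(2) = T AND F AND T = false.
Overall = F OR F = false.

No — not liable.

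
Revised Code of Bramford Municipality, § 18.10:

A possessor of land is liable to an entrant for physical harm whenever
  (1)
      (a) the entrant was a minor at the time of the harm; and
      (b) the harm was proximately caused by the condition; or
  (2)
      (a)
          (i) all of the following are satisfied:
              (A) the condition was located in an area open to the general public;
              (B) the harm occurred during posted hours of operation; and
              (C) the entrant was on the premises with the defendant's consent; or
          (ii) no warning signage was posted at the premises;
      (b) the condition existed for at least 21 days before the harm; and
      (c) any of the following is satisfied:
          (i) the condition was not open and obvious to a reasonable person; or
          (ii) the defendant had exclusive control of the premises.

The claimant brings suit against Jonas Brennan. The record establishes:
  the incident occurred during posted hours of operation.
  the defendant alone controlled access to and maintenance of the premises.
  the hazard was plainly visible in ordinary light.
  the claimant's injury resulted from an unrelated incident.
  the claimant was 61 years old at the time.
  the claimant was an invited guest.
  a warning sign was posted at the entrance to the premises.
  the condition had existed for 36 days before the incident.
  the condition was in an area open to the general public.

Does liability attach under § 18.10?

(a) entrant a minor — not met.
(b) proximate cause — not met.
(1) = F AND F = false.
(A) public area — holds.
(B) during posted hours — satisfied.
(C) consent to enter — satisfied.
(i) = T AND T AND T = true.
(ii) no signage posted — not met.
(a): T OR F → true.
(b) condition ≥21 days old — met.
(i) not open/obvious — fails.
(ii) exclusive control — met.
So (c) is satisfied (F OR T).
(2): T AND T AND T → true.
Overall: F OR T → true.

Yes — liable.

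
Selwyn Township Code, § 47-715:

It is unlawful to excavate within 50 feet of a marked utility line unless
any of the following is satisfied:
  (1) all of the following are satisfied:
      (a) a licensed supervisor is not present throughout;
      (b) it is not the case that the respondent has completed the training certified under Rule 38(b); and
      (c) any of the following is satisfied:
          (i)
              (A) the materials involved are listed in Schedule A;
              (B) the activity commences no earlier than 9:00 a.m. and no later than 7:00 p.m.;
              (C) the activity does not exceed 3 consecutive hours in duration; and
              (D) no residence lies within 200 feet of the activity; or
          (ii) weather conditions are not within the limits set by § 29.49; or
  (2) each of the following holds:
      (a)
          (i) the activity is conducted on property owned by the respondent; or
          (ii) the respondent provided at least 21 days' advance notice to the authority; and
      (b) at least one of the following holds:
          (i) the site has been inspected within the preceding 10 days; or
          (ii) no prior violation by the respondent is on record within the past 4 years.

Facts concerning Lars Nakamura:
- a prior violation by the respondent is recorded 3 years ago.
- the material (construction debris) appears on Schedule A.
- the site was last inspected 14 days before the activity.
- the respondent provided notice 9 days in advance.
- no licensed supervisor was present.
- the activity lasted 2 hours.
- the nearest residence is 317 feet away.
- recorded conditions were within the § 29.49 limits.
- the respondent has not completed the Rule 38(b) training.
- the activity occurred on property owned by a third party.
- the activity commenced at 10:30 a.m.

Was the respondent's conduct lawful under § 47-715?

Yes — lawful.

(a) not (supervisor present) — satisfied.
(b) not (training certified) — met.
(A) Schedule A material — met.
(B) start within hours — met.
(C) ≤ 3 hrs duration — holds.
(D) no residence in 200 ft — satisfied.
(i): T AND T AND T AND T → true.
(ii) not (weather ok) — not met.
(c): T OR F → true.
So (1) is satisfied (T AND T AND T).
(i) own property — fails.
(ii) ≥21 days' notice — not met.
(a): F OR F → false.
(i) site inspected — fails.
(ii) no prior violation — fails.
(b): F OR F → false.
So (2) is not satisfied (F AND F).
So Overall is satisfied (T OR F).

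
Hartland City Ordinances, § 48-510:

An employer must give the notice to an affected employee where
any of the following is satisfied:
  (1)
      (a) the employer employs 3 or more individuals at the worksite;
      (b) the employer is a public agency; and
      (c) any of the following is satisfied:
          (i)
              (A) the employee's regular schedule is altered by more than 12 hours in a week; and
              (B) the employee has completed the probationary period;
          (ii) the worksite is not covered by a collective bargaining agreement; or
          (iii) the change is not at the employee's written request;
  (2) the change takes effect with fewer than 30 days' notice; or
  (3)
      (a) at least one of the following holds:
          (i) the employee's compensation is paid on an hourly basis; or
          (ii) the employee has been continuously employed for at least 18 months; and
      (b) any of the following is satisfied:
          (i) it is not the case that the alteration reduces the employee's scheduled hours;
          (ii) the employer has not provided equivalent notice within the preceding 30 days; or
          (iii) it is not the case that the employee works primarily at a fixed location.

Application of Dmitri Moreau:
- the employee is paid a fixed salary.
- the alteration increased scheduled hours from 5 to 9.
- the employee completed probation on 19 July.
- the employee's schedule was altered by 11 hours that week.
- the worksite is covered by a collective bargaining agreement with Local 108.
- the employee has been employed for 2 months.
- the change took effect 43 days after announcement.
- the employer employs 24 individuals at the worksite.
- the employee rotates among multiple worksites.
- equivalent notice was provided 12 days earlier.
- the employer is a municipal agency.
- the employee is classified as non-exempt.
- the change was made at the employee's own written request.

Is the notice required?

(a) ≥ 3 at site — holds.
(b) public agency — satisfied.
(A) schedule shift > 12h — fails.
(B) past probation — holds.
So (i) is not satisfied (F AND T).
(ii) no CBA — fails.
(iii) not employee-requested — not satisfied.
(c): F OR F OR F → false.
So (1) is not satisfied (T AND T AND F).
(2) < 30 days' notice — fails.
(i) hourly-paid — not met.
(ii) tenure ≥ 18 mo. — not satisfied.
So (a) is not satisfied (F OR F).
(i) not (hours reduced) — holds.
(ii) no recent notice — not met.
(iii) not (fixed location) — holds.
(b): T OR F OR T → true.
(3): F AND T → false.
So Overall is not satisfied (F OR F OR F).

No — not required.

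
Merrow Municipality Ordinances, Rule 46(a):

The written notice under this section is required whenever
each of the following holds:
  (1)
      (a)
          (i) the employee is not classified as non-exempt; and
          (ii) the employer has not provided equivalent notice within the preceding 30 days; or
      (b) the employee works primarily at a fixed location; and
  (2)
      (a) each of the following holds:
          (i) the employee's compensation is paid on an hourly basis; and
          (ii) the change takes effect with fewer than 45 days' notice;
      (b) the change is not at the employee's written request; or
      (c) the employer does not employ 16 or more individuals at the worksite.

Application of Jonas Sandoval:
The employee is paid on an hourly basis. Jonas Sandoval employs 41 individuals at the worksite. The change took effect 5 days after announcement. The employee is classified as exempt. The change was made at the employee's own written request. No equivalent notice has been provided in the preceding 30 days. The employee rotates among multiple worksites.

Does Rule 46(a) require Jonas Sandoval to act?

(i) not (non-exempt) — met.
(ii) no recent notice — holds.
(a): T AND T → true.
(b) fixed location — not met.
(1) = T OR F = true.
(i) hourly-paid — satisfied.
(ii) < 45 days' notice — met.
(a): T AND T → true.
(b) not employee-requested — fails.
(c) not (≥ 16 at site) — fails.
(2) = T OR F OR F = true.
Overall = T AND T = true.

Yes — required.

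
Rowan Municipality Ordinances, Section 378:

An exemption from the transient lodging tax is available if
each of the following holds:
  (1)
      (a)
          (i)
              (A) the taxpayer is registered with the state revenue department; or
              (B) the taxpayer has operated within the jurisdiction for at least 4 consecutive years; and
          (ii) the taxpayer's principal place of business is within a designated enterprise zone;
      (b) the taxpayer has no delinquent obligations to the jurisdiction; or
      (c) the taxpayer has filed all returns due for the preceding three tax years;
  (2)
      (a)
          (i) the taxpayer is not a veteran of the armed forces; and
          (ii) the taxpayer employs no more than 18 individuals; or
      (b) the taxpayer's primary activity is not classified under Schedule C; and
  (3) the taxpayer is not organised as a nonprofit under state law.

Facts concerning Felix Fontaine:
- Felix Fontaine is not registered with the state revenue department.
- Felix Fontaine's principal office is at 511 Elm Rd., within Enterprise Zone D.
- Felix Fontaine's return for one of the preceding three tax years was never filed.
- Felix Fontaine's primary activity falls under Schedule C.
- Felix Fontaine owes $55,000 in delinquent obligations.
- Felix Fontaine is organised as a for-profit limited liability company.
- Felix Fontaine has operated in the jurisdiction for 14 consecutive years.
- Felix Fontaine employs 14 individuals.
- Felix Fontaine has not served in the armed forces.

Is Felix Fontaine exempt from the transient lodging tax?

(A) state-registered — not satisfied.
(B) ≥ 4 yrs in jurisdiction — holds.
(i): F OR T → true.
(ii) in enterprise zone — holds.
So (a) is satisfied (T AND T).
(b) no delinquency — not met.
(c) returns current — not met.
(1): T OR F OR F → true.
(i) not (veteran) — satisfied.
(ii) ≤ 18 employees — met.
So (a) is satisfied (T AND T).
(b) not (Schedule C activity) — fails.
(2): T OR F → true.
(3) not (nonprofit) — holds.
Overall = T AND T AND T = true.

Yes — exempt.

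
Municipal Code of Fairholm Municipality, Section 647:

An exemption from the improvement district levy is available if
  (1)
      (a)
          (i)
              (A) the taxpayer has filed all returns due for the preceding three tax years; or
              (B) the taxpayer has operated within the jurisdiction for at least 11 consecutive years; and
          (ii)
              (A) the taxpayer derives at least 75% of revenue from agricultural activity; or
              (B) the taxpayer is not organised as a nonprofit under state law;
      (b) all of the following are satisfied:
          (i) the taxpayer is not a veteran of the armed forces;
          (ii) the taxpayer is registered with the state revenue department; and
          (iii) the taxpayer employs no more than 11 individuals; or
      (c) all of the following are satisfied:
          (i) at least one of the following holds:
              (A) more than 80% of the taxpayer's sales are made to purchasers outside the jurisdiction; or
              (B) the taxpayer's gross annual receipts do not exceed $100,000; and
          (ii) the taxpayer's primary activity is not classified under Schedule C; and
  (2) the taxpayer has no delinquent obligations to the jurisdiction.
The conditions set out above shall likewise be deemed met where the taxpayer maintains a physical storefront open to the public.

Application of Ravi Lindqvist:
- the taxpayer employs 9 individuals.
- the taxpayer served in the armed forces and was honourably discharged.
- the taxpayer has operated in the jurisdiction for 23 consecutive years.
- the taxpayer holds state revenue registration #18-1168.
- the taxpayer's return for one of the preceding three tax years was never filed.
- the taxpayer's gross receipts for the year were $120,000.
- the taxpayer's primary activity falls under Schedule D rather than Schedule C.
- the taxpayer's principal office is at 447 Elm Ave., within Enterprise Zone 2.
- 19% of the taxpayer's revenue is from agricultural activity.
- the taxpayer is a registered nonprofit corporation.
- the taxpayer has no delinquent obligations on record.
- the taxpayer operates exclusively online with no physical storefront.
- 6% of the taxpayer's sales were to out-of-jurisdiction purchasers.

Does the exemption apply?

No — not exempt.

(A) returns current — not satisfied.
(B) ≥ 11 yrs in jurisdiction — met.
(i): F OR T → true.
(A) ≥75% agricultural — not met.
(B) not (nonprofit) — fails.
(ii): F OR F → false.
(a): T AND F → false.
(i) not (veteran) — not met.
(ii) state-registered — satisfied.
(iii) ≤ 11 employees — holds.
(b) = F AND T AND T = false.
(A) >80% out-of-jur. sales — not met.
(B) receipts ≤ $100,000 — not satisfied.
So (i) is not satisfied (F OR F).
(ii) not (Schedule C activity) — holds.
(c): F AND T → false.
So (1) is not satisfied (F OR F OR F).
(2) no delinquency — holds.
Overall: F AND T → false.
Exception (has storefront) — not satisfied.
Result: main false OR exception false → false.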